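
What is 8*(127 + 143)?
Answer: 2160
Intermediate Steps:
8*(127 + 143) = 8*270 = 2160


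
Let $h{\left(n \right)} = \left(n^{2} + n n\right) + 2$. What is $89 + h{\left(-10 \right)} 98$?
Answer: $19885$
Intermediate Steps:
$h{\left(n \right)} = 2 + 2 n^{2}$ ($h{\left(n \right)} = \left(n^{2} + n^{2}\right) + 2 = 2 n^{2} + 2 = 2 + 2 n^{2}$)
$89 + h{\left(-10 \right)} 98 = 89 + \left(2 + 2 \left(-10\right)^{2}\right) 98 = 89 + \left(2 + 2 \cdot 100\right) 98 = 89 + \left(2 + 200\right) 98 = 89 + 202 \cdot 98 = 89 + 19796 = 19885$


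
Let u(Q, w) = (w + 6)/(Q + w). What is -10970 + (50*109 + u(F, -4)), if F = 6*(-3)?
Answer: -60721/11 ≈ -5520.1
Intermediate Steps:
F = -18
u(Q, w) = (6 + w)/(Q + w)
-10970 + (50*109 + u(F, -4)) = -10970 + (50*109 + (6 - 4)/(-18 - 4)) = -10970 + (5450 + 2/(-22)) = -10970 + (5450 - 1/22*2) = -10970 + (5450 - 1/11) = -10970 + 59949/11 = -60721/11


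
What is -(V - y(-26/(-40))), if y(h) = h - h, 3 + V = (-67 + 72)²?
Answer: -22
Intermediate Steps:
V = 22 (V = -3 + (-67 + 72)² = -3 + 5² = -3 + 25 = 22)
y(h) = 0
-(V - y(-26/(-40))) = -(22 - 1*0) = -(22 + 0) = -1*22 = -22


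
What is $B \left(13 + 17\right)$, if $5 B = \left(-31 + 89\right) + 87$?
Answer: $870$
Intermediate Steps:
$B = 29$ ($B = \frac{\left(-31 + 89\right) + 87}{5} = \frac{58 + 87}{5} = \frac{1}{5} \cdot 145 = 29$)
$B \left(13 + 17\right) = 29 \left(13 + 17\right) = 29 \cdot 30 = 870$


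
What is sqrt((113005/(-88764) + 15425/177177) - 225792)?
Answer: I*sqrt(1019923348751369605543)/67209142 ≈ 475.18*I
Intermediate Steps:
sqrt((113005/(-88764) + 15425/177177) - 225792) = sqrt((113005*(-1/88764) + 15425*(1/177177)) - 225792) = sqrt((-113005/88764 + 15425/177177) - 225792) = sqrt(-159424805/134418284 - 225792) = sqrt(-30350732605733/134418284) = I*sqrt(1019923348751369605543)/67209142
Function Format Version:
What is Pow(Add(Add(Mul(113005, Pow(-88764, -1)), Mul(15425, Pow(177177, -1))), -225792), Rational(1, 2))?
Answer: Mul(Rational(1, 67209142), I, Pow(1019923348751369605543, Rational(1, 2))) ≈ Mul(475.18, I)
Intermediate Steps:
Pow(Add(Add(Mul(113005, Pow(-88764, -1)), Mul(15425, Pow(177177, -1))), -225792), Rational(1, 2)) = Pow(Add(Add(Mul(113005, Rational(-1, 88764)), Mul(15425, Rational(1, 177177))), -225792), Rational(1, 2)) = Pow(Add(Add(Rational(-113005, 88764), Rational(15425, 177177)), -225792), Rational(1, 2)) = Pow(Add(Rational(-159424805, 134418284), -225792), Rational(1, 2)) = Pow(Rational(-30350732605733, 134418284), Rational(1, 2)) = Mul(Rational(1, 67209142), I, Pow(1019923348751369605543, Rational(1, 2)))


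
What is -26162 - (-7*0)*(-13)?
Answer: -26162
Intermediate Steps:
-26162 - (-7*0)*(-13) = -26162 - 0*(-13) = -26162 - 1*0 = -26162 + 0 = -26162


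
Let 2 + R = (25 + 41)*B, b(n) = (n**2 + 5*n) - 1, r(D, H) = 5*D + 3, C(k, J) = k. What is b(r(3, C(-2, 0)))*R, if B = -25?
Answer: -682276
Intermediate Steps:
r(D, H) = 3 + 5*D
b(n) = -1 + n**2 + 5*n
R = -1652 (R = -2 + (25 + 41)*(-25) = -2 + 66*(-25) = -2 - 1650 = -1652)
b(r(3, C(-2, 0)))*R = (-1 + (3 + 5*3)**2 + 5*(3 + 5*3))*(-1652) = (-1 + (3 + 15)**2 + 5*(3 + 15))*(-1652) = (-1 + 18**2 + 5*18)*(-1652) = (-1 + 324 + 90)*(-1652) = 413*(-1652) = -682276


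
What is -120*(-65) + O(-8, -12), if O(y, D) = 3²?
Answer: 7809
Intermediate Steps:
O(y, D) = 9
-120*(-65) + O(-8, -12) = -120*(-65) + 9 = 7800 + 9 = 7809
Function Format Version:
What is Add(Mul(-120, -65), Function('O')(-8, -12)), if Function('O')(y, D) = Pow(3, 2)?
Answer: 7809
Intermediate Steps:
Function('O')(y, D) = 9
Add(Mul(-120, -65), Function('O')(-8, -12)) = Add(Mul(-120, -65), 9) = Add(7800, 9) = 7809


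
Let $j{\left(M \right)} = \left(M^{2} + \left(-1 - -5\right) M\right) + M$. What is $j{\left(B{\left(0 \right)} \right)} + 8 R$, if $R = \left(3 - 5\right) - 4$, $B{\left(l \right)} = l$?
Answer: $-48$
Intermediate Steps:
$R = -6$ ($R = -2 - 4 = -6$)
$j{\left(M \right)} = M^{2} + 5 M$ ($j{\left(M \right)} = \left(M^{2} + \left(-1 + 5\right) M\right) + M = \left(M^{2} + 4 M\right) + M = M^{2} + 5 M$)
$j{\left(B{\left(0 \right)} \right)} + 8 R = 0 \left(5 + 0\right) + 8 \left(-6\right) = 0 \cdot 5 - 48 = 0 - 48 = -48$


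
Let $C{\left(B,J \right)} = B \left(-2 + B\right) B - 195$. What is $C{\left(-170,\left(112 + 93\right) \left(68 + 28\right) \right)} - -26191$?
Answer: $-4944804$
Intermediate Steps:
$C{\left(B,J \right)} = -195 + B^{2} \left(-2 + B\right)$ ($C{\left(B,J \right)} = B^{2} \left(-2 + B\right) - 195 = -195 + B^{2} \left(-2 + B\right)$)
$C{\left(-170,\left(112 + 93\right) \left(68 + 28\right) \right)} - -26191 = \left(-195 + \left(-170\right)^{3} - 2 \left(-170\right)^{2}\right) - -26191 = \left(-195 - 4913000 - 57800\right) + 26191 = -4970995 + 26191 = -4944804$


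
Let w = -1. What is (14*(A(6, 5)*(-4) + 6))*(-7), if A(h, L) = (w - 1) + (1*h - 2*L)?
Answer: -2940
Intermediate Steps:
A(h, L) = -2 + h - 2*L (A(h, L) = (-1 - 1) + (1*h - 2*L) = -2 + (h - 2*L) = -2 + h - 2*L)
(14*(A(6, 5)*(-4) + 6))*(-7) = (14*((-2 + 6 - 2*5)*(-4) + 6))*(-7) = (14*((-2 + 6 - 10)*(-4) + 6))*(-7) = (14*(-6*(-4) + 6))*(-7) = (14*(24 + 6))*(-7) = (14*30)*(-7) = 420*(-7) = -2940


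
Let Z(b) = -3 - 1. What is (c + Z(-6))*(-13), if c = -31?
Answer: 455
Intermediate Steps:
Z(b) = -4
(c + Z(-6))*(-13) = (-31 - 4)*(-13) = -35*(-13) = 455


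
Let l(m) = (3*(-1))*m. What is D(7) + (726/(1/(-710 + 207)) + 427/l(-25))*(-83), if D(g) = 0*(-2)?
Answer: 2273197609/75 ≈ 3.0309e+7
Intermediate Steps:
D(g) = 0
l(m) = -3*m
D(7) + (726/(1/(-710 + 207)) + 427/l(-25))*(-83) = 0 + (726/(1/(-710 + 207)) + 427/((-3*(-25))))*(-83) = 0 + (726/(1/(-503)) + 427/75)*(-83) = 0 + (726/(-1/503) + 427*(1/75))*(-83) = 0 + (726*(-503) + 427/75)*(-83) = 0 + (-365178 + 427/75)*(-83) = 0 - 27387923/75*(-83) = 0 + 2273197609/75 = 2273197609/75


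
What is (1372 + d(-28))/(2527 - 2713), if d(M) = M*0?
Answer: -686/93 ≈ -7.3763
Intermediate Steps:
d(M) = 0
(1372 + d(-28))/(2527 - 2713) = (1372 + 0)/(2527 - 2713) = 1372/(-186) = 1372*(-1/186) = -686/93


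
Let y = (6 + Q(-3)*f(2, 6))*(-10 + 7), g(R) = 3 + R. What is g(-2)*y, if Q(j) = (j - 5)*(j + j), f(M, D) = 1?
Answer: -162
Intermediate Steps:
Q(j) = 2*j*(-5 + j) (Q(j) = (-5 + j)*(2*j) = 2*j*(-5 + j))
y = -162 (y = (6 + (2*(-3)*(-5 - 3))*1)*(-10 + 7) = (6 + (2*(-3)*(-8))*1)*(-3) = (6 + 48*1)*(-3) = (6 + 48)*(-3) = 54*(-3) = -162)
g(-2)*y = (3 - 2)*(-162) = 1*(-162) = -162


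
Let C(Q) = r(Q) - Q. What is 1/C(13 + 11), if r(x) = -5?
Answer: -1/29 ≈ -0.034483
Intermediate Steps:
C(Q) = -5 - Q
1/C(13 + 11) = 1/(-5 - (13 + 11)) = 1/(-5 - 1*24) = 1/(-5 - 24) = 1/(-29) = -1/29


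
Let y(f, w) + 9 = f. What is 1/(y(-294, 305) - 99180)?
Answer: -1/99483 ≈ -1.0052e-5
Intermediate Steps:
y(f, w) = -9 + f
1/(y(-294, 305) - 99180) = 1/((-9 - 294) - 99180) = 1/(-303 - 99180) = 1/(-99483) = -1/99483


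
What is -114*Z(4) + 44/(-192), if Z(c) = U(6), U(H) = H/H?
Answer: -5483/48 ≈ -114.23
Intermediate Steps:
U(H) = 1
Z(c) = 1
-114*Z(4) + 44/(-192) = -114*1 + 44/(-192) = -114 + 44*(-1/192) = -114 - 11/48 = -5483/48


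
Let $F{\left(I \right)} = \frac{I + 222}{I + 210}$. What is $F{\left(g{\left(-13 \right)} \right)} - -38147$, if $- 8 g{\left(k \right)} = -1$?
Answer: $\frac{64126884}{1681} \approx 38148.0$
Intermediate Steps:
$g{\left(k \right)} = \frac{1}{8}$ ($g{\left(k \right)} = \left(- \frac{1}{8}\right) \left(-1\right) = \frac{1}{8}$)
$F{\left(I \right)} = \frac{222 + I}{210 + I}$
$F{\left(g{\left(-13 \right)} \right)} - -38147 = \frac{222 + \frac{1}{8}}{210 + \frac{1}{8}} - -38147 = \frac{1}{\frac{1681}{8}} \cdot \frac{1777}{8} + 38147 = \frac{8}{1681} \cdot \frac{1777}{8} + 38147 = \frac{1777}{1681} + 38147 = \frac{64126884}{1681}$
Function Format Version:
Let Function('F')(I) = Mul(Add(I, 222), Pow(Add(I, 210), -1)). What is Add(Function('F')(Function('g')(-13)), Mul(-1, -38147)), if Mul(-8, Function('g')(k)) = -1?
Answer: Rational(64126884, 1681) ≈ 38148.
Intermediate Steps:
Function('g')(k) = Rational(1, 8) (Function('g')(k) = Mul(Rational(-1, 8), -1) = Rational(1, 8))
Function('F')(I) = Mul(Pow(Add(210, I), -1), Add(222, I)) (Function('F')(I) = Mul(Add(222, I), Pow(Add(210, I), -1)) = Mul(Pow(Add(210, I), -1), Add(222, I)))
Add(Function('F')(Function('g')(-13)), Mul(-1, -38147)) = Add(Mul(Pow(Add(210, Rational(1, 8)), -1), Add(222, Rational(1, 8))), Mul(-1, -38147)) = Add(Mul(Pow(Rational(1681, 8), -1), Rational(1777, 8)), 38147) = Add(Mul(Rational(8, 1681), Rational(1777, 8)), 38147) = Add(Rational(1777, 1681), 38147) = Rational(64126884, 1681)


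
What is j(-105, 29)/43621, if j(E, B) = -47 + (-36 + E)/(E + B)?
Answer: -3431/3315196 ≈ -0.0010349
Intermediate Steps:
j(E, B) = -47 + (-36 + E)/(B + E)
j(-105, 29)/43621 = ((-36 - 47*29 - 46*(-105))/(29 - 105))/43621 = ((-36 - 1363 + 4830)/(-76))*(1/43621) = -1/76*3431*(1/43621) = -3431/76*1/43621 = -3431/3315196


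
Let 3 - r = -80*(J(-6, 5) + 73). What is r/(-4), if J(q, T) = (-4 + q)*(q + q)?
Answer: -15443/4 ≈ -3860.8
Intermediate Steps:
J(q, T) = 2*q*(-4 + q) (J(q, T) = (-4 + q)*(2*q) = 2*q*(-4 + q))
r = 15443 (r = 3 - (-80)*(2*(-6)*(-4 - 6) + 73) = 3 - (-80)*(2*(-6)*(-10) + 73) = 3 - (-80)*(120 + 73) = 3 - (-80)*193 = 3 - 1*(-15440) = 3 + 15440 = 15443)
r/(-4) = 15443/(-4) = 15443*(-¼) = -15443/4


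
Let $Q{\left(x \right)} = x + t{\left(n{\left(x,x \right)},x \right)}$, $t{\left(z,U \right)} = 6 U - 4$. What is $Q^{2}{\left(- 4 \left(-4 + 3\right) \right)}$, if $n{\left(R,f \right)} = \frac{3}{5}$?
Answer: $576$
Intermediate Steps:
$n{\left(R,f \right)} = \frac{3}{5}$ ($n{\left(R,f \right)} = 3 \cdot \frac{1}{5} = \frac{3}{5}$)
$t{\left(z,U \right)} = -4 + 6 U$
$Q{\left(x \right)} = -4 + 7 x$ ($Q{\left(x \right)} = x + \left(-4 + 6 x\right) = -4 + 7 x$)
$Q^{2}{\left(- 4 \left(-4 + 3\right) \right)} = \left(-4 + 7 \left(- 4 \left(-4 + 3\right)\right)\right)^{2} = \left(-4 + 7 \left(\left(-4\right) \left(-1\right)\right)\right)^{2} = \left(-4 + 7 \cdot 4\right)^{2} = \left(-4 + 28\right)^{2} = 24^{2} = 576$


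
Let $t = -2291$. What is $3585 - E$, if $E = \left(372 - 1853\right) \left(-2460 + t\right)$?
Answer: $-7032646$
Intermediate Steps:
$E = 7036231$ ($E = \left(372 - 1853\right) \left(-2460 - 2291\right) = \left(-1481\right) \left(-4751\right) = 7036231$)
$3585 - E = 3585 - 7036231 = -7032646$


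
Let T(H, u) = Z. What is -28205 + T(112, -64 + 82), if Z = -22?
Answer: -28227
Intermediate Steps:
T(H, u) = -22
-28205 + T(112, -64 + 82) = -28205 - 22 = -28227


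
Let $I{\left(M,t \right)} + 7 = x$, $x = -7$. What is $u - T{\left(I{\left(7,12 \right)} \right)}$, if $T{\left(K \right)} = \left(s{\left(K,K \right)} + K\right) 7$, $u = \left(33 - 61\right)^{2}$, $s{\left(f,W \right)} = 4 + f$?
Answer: $952$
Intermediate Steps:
$I{\left(M,t \right)} = -14$ ($I{\left(M,t \right)} = -7 - 7 = -14$)
$u = 784$ ($u = \left(-28\right)^{2} = 784$)
$T{\left(K \right)} = 28 + 14 K$ ($T{\left(K \right)} = \left(\left(4 + K\right) + K\right) 7 = \left(4 + 2 K\right) 7 = 28 + 14 K$)
$u - T{\left(I{\left(7,12 \right)} \right)} = 784 - \left(28 + 14 \left(-14\right)\right) = 784 - \left(28 - 196\right) = 784 - -168 = 784 + 168 = 952$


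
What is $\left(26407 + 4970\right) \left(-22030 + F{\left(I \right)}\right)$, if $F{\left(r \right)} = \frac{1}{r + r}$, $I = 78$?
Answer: $- \frac{35944225661}{52} \approx -6.9123 \cdot 10^{8}$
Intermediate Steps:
$F{\left(r \right)} = \frac{1}{2 r}$
$\left(26407 + 4970\right) \left(-22030 + F{\left(I \right)}\right) = \left(26407 + 4970\right) \left(-22030 + \frac{1}{2 \cdot 78}\right) = 31377 \left(-22030 + \frac{1}{2} \cdot \frac{1}{78}\right) = 31377 \left(-22030 + \frac{1}{156}\right) = 31377 \left(- \frac{3436679}{156}\right) = - \frac{35944225661}{52}$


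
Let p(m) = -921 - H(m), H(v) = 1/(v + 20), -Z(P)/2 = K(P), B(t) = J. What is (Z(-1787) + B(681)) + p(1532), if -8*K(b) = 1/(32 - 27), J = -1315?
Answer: -17350977/7760 ≈ -2235.9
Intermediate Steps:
K(b) = -1/40 (K(b) = -1/(8*(32 - 27)) = -⅛/5 = -⅛*⅕ = -1/40)
B(t) = -1315
Z(P) = 1/20 (Z(P) = -2*(-1/40) = 1/20)
H(v) = 1/(20 + v)
p(m) = -921 - 1/(20 + m)
(Z(-1787) + B(681)) + p(1532) = (1/20 - 1315) + (-18421 - 921*1532)/(20 + 1532) = -26299/20 + (-18421 - 1410972)/1552 = -26299/20 + (1/1552)*(-1429393) = -26299/20 - 1429393/1552 = -17350977/7760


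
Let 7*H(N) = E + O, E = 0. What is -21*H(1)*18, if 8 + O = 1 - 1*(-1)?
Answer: 324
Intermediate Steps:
O = -6 (O = -8 + (1 - 1*(-1)) = -8 + (1 + 1) = -8 + 2 = -6)
H(N) = -6/7 (H(N) = (0 - 6)/7 = (⅐)*(-6) = -6/7)
-21*H(1)*18 = -21*(-6/7)*18 = 18*18 = 324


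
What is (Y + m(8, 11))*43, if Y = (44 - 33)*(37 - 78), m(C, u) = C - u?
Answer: -19522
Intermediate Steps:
Y = -451 (Y = 11*(-41) = -451)
(Y + m(8, 11))*43 = (-451 + (8 - 1*11))*43 = (-451 + (8 - 11))*43 = (-451 - 3)*43 = -454*43 = -19522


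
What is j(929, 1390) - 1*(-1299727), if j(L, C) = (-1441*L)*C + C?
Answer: -1859476593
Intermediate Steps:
j(L, C) = C - 1441*C*L (j(L, C) = -1441*C*L + C = C - 1441*C*L)
j(929, 1390) - 1*(-1299727) = 1390*(1 - 1441*929) - 1*(-1299727) = 1390*(1 - 1338689) + 1299727 = 1390*(-1338688) + 1299727 = -1860776320 + 1299727 = -1859476593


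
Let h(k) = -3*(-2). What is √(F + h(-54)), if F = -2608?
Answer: I*√2602 ≈ 51.01*I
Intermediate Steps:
h(k) = 6
√(F + h(-54)) = √(-2608 + 6) = √(-2602) = I*√2602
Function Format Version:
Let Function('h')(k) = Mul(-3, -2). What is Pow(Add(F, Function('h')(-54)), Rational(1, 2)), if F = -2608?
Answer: Mul(I, Pow(2602, Rational(1, 2))) ≈ Mul(51.010, I)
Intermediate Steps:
Function('h')(k) = 6
Pow(Add(F, Function('h')(-54)), Rational(1, 2)) = Pow(Add(-2608, 6), Rational(1, 2)) = Pow(-2602, Rational(1, 2)) = Mul(I, Pow(2602, Rational(1, 2)))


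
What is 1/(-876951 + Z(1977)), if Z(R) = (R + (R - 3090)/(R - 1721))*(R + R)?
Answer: 128/886133295 ≈ 1.4445e-7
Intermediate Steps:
Z(R) = 2*R*(R + (-3090 + R)/(-1721 + R)) (Z(R) = (R + (-3090 + R)/(-1721 + R))*(2*R) = 2*R*(R + (-3090 + R)/(-1721 + R)))
1/(-876951 + Z(1977)) = 1/(-876951 + 2*1977*(-3090 + 1977² - 1720*1977)/(-1721 + 1977)) = 1/(-876951 + 2*1977*(-3090 + 3908529 - 3400440)/256) = 1/(-876951 + 2*1977*(1/256)*504999) = 1/(-876951 + 998383023/128) = 1/(886133295/128) = 128/886133295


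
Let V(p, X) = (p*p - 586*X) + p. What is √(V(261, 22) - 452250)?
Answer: 2*I*√99190 ≈ 629.89*I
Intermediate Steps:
V(p, X) = p + p² - 586*X (V(p, X) = (p² - 586*X) + p = p + p² - 586*X)
√(V(261, 22) - 452250) = √((261 + 261² - 586*22) - 452250) = √((261 + 68121 - 12892) - 452250) = √(55490 - 452250) = √(-396760) = 2*I*√99190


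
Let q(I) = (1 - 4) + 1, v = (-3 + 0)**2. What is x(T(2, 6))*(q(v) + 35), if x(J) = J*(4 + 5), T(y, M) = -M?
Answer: -1782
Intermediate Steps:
v = 9 (v = (-3)**2 = 9)
q(I) = -2 (q(I) = -3 + 1 = -2)
x(J) = 9*J (x(J) = J*9 = 9*J)
x(T(2, 6))*(q(v) + 35) = (9*(-1*6))*(-2 + 35) = (9*(-6))*33 = -54*33 = -1782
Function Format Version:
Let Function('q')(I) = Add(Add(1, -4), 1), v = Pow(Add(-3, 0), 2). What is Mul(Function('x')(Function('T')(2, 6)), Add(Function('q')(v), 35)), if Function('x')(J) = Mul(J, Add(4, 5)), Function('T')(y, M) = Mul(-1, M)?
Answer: -1782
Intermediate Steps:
v = 9 (v = Pow(-3, 2) = 9)
Function('q')(I) = -2 (Function('q')(I) = Add(-3, 1) = -2)
Function('x')(J) = Mul(9, J) (Function('x')(J) = Mul(J, 9) = Mul(9, J))
Mul(Function('x')(Function('T')(2, 6)), Add(Function('q')(v), 35)) = Mul(Mul(9, Mul(-1, 6)), Add(-2, 35)) = Mul(Mul(9, -6), 33) = Mul(-54, 33) = -1782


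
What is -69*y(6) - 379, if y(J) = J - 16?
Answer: 311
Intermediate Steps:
y(J) = -16 + J
-69*y(6) - 379 = -69*(-16 + 6) - 379 = -69*(-10) - 379 = 690 - 379 = 311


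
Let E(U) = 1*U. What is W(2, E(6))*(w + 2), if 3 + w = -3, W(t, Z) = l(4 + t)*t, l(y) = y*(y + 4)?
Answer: -480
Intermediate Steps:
l(y) = y*(4 + y)
E(U) = U
W(t, Z) = t*(4 + t)*(8 + t) (W(t, Z) = ((4 + t)*(4 + (4 + t)))*t = ((4 + t)*(8 + t))*t = t*(4 + t)*(8 + t))
w = -6 (w = -3 - 3 = -6)
W(2, E(6))*(w + 2) = (2*(4 + 2)*(8 + 2))*(-6 + 2) = (2*6*10)*(-4) = 120*(-4) = -480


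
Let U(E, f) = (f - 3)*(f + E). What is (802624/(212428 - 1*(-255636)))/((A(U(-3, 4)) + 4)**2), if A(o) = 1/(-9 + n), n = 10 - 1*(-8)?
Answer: 2031642/20024363 ≈ 0.10146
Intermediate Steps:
n = 18 (n = 10 + 8 = 18)
U(E, f) = (-3 + f)*(E + f)
A(o) = 1/9 (A(o) = 1/(-9 + 18) = 1/9)
(802624/(212428 - 1*(-255636)))/((A(U(-3, 4)) + 4)**2) = (802624/(212428 - 1*(-255636)))/((1/9 + 4)**2) = (802624/(212428 + 255636))/((37/9)**2) = (802624/468064)/(1369/81) = (802624*(1/468064))*(81/1369) = (25082/14627)*(81/1369) = 2031642/20024363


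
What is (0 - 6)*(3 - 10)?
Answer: 42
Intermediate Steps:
(0 - 6)*(3 - 10) = -6*(-7) = 42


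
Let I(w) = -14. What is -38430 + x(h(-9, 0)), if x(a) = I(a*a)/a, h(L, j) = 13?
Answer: -499604/13 ≈ -38431.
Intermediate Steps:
x(a) = -14/a
-38430 + x(h(-9, 0)) = -38430 - 14/13 = -499604/13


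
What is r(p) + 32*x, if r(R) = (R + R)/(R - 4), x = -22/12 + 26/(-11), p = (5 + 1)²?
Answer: -17431/132 ≈ -132.05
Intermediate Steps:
p = 36 (p = 6² = 36)
x = -277/66 (x = -22*1/12 + 26*(-1/11) = -11/6 - 26/11 = -277/66 ≈ -4.1970)
r(R) = 2*R/(-4 + R) (r(R) = (2*R)/(-4 + R) = 2*R/(-4 + R))
r(p) + 32*x = 2*36/(-4 + 36) + 32*(-277/66) = 2*36/32 - 4432/33 = 2*36*(1/32) - 4432/33 = 9/4 - 4432/33 = -17431/132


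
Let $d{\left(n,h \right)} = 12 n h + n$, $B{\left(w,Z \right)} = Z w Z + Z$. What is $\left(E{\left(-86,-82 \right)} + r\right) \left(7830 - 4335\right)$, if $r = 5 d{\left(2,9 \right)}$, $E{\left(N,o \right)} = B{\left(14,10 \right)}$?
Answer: $8737500$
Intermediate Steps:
$B{\left(w,Z \right)} = Z + w Z^{2}$ ($B{\left(w,Z \right)} = w Z^{2} + Z = Z + w Z^{2}$)
$E{\left(N,o \right)} = 1410$ ($E{\left(N,o \right)} = 10 \left(1 + 10 \cdot 14\right) = 10 \left(1 + 140\right) = 10 \cdot 141 = 1410$)
$d{\left(n,h \right)} = n + 12 h n$ ($d{\left(n,h \right)} = 12 h n + n = n + 12 h n$)
$r = 1090$ ($r = 5 \cdot 2 \left(1 + 12 \cdot 9\right) = 5 \cdot 2 \left(1 + 108\right) = 5 \cdot 2 \cdot 109 = 5 \cdot 218 = 1090$)
$\left(E{\left(-86,-82 \right)} + r\right) \left(7830 - 4335\right) = \left(1410 + 1090\right) \left(7830 - 4335\right) = 2500 \cdot 3495 = 8737500$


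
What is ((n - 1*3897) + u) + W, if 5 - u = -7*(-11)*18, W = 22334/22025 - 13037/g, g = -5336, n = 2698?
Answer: -302809217851/117525400 ≈ -2576.5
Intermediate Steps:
W = 406314149/117525400 (W = 22334/22025 - 13037/(-5336) = 22334*(1/22025) - 13037*(-1/5336) = 22334/22025 + 13037/5336 = 406314149/117525400 ≈ 3.4572)
u = -1381 (u = 5 - (-7*(-11))*18 = 5 - 77*18 = 5 - 1*1386 = 5 - 1386 = -1381)
((n - 1*3897) + u) + W = ((2698 - 1*3897) - 1381) + 406314149/117525400 = ((2698 - 3897) - 1381) + 406314149/117525400 = (-1199 - 1381) + 406314149/117525400 = -2580 + 406314149/117525400 = -302809217851/117525400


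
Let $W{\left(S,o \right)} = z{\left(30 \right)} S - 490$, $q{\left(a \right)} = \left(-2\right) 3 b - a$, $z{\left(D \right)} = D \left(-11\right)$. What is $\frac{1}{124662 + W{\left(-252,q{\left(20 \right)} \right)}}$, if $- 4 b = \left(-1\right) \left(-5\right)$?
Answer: $\frac{1}{207332} \approx 4.8232 \cdot 10^{-6}$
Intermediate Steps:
$z{\left(D \right)} = - 11 D$
$b = - \frac{5}{4}$ ($b = - \frac{\left(-1\right) \left(-5\right)}{4} = \left(- \frac{1}{4}\right) 5 = - \frac{5}{4} \approx -1.25$)
$q{\left(a \right)} = \frac{15}{2} - a$ ($q{\left(a \right)} = \left(-2\right) 3 \left(- \frac{5}{4}\right) - a = \left(-6\right) \left(- \frac{5}{4}\right) - a = \frac{15}{2} - a$)
$W{\left(S,o \right)} = -490 - 330 S$ ($W{\left(S,o \right)} = \left(-11\right) 30 S - 490 = - 330 S - 490 = -490 - 330 S$)
$\frac{1}{124662 + W{\left(-252,q{\left(20 \right)} \right)}} = \frac{1}{124662 - -82670} = \frac{1}{124662 + \left(-490 + 83160\right)} = \frac{1}{124662 + 82670} = \frac{1}{207332}$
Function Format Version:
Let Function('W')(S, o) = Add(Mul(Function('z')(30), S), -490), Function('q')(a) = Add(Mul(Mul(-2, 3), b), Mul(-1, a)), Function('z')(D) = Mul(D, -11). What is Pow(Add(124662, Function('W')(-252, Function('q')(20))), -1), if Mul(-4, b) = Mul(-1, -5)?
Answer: Rational(1, 207332) ≈ 4.8232e-6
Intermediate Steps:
Function('z')(D) = Mul(-11, D)
b = Rational(-5, 4) (b = Mul(Rational(-1, 4), Mul(-1, -5)) = Mul(Rational(-1, 4), 5) = Rational(-5, 4) ≈ -1.2500)
Function('q')(a) = Add(Rational(15, 2), Mul(-1, a)) (Function('q')(a) = Add(Mul(Mul(-2, 3), Rational(-5, 4)), Mul(-1, a)) = Add(Mul(-6, Rational(-5, 4)), Mul(-1, a)) = Add(Rational(15, 2), Mul(-1, a)))
Function('W')(S, o) = Add(-490, Mul(-330, S)) (Function('W')(S, o) = Add(Mul(Mul(-11, 30), S), -490) = Add(Mul(-330, S), -490) = Add(-490, Mul(-330, S)))
Pow(Add(124662, Function('W')(-252, Function('q')(20))), -1) = Pow(Add(124662, Add(-490, Mul(-330, -252))), -1) = Pow(Add(124662, Add(-490, 83160)), -1) = Pow(Add(124662, 82670), -1) = Pow(207332, -1) = Rational(1, 207332)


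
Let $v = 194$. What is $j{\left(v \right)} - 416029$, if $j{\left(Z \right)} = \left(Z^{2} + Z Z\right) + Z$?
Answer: $-340563$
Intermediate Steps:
$j{\left(Z \right)} = Z + 2 Z^{2}$ ($j{\left(Z \right)} = \left(Z^{2} + Z^{2}\right) + Z = 2 Z^{2} + Z = Z + 2 Z^{2}$)
$j{\left(v \right)} - 416029 = 194 \left(1 + 2 \cdot 194\right) - 416029 = 194 \left(1 + 388\right) - 416029 = 194 \cdot 389 - 416029 = 75466 - 416029 = -340563$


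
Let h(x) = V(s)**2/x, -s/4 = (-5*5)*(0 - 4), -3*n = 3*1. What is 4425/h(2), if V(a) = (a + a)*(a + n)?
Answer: 177/2058252800 ≈ 8.5995e-8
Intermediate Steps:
n = -1 ≈ -1.0000
s = -400 (s = -4*(-5*5)*(0 - 4) = -(-100)*(-4) = -4*100 = -400)
V(a) = 2*a*(-1 + a) (V(a) = (a + a)*(a - 1) = (2*a)*(-1 + a) = 2*a*(-1 + a))
h(x) = 102912640000/x (h(x) = (2*(-400)*(-1 - 400))**2/x = (2*(-400)*(-401))**2/x = 320800**2/x = 102912640000/x)
4425/h(2) = 4425/((102912640000/2)) = 4425/((102912640000*(1/2))) = 4425/51456320000 = 4425*(1/51456320000) = 177/2058252800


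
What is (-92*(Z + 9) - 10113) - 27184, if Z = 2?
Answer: -38309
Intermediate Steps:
(-92*(Z + 9) - 10113) - 27184 = (-92*(2 + 9) - 10113) - 27184 = (-92*11 - 10113) - 27184 = (-1012 - 10113) - 27184 = -11125 - 27184 = -38309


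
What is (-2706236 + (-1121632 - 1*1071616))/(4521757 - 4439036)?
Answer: -4899484/82721 ≈ -59.229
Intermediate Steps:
(-2706236 + (-1121632 - 1*1071616))/(4521757 - 4439036) = (-2706236 + (-1121632 - 1071616))/82721 = (-2706236 - 2193248)*(1/82721) = -4899484*1/82721 = -4899484/82721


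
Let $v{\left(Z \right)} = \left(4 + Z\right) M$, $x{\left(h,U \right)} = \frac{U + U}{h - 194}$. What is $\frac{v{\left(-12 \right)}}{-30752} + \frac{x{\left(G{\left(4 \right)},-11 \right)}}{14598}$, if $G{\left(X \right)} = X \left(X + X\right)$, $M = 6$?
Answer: $\frac{892114}{568161459} \approx 0.0015702$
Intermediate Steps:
$G{\left(X \right)} = 2 X^{2}$ ($G{\left(X \right)} = X 2 X = 2 X^{2}$)
$x{\left(h,U \right)} = \frac{2 U}{-194 + h}$
$v{\left(Z \right)} = 24 + 6 Z$ ($v{\left(Z \right)} = \left(4 + Z\right) 6 = 24 + 6 Z$)
$\frac{v{\left(-12 \right)}}{-30752} + \frac{x{\left(G{\left(4 \right)},-11 \right)}}{14598} = \frac{24 + 6 \left(-12\right)}{-30752} + \frac{2 \left(-11\right) \frac{1}{-194 + 2 \cdot 4^{2}}}{14598} = \left(24 - 72\right) \left(- \frac{1}{30752}\right) + 2 \left(-11\right) \frac{1}{-194 + 2 \cdot 16} \cdot \frac{1}{14598} = \left(-48\right) \left(- \frac{1}{30752}\right) + 2 \left(-11\right) \frac{1}{-194 + 32} \cdot \frac{1}{14598} = \frac{3}{1922} + 2 \left(-11\right) \frac{1}{-162} \cdot \frac{1}{14598} = \frac{3}{1922} + 2 \left(-11\right) \left(- \frac{1}{162}\right) \frac{1}{14598} = \frac{3}{1922} + \frac{11}{81} \cdot \frac{1}{14598} = \frac{3}{1922} + \frac{11}{1182438} = \frac{892114}{568161459}$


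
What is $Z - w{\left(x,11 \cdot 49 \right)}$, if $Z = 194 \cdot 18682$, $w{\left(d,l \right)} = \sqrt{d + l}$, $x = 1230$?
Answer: $3624308 - \sqrt{1769} \approx 3.6243 \cdot 10^{6}$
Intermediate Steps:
$Z = 3624308$
$Z - w{\left(x,11 \cdot 49 \right)} = 3624308 - \sqrt{1230 + 11 \cdot 49} = 3624308 - \sqrt{1230 + 539} = 3624308 - \sqrt{1769}$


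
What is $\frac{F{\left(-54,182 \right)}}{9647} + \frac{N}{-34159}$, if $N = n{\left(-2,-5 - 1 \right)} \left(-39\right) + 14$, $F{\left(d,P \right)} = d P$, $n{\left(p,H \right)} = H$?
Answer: $- \frac{338107108}{329531873} \approx -1.026$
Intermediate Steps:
$F{\left(d,P \right)} = P d$
$N = 248$ ($N = \left(-5 - 1\right) \left(-39\right) + 14 = \left(-6\right) \left(-39\right) + 14 = 234 + 14 = 248$)
$\frac{F{\left(-54,182 \right)}}{9647} + \frac{N}{-34159} = \frac{182 \left(-54\right)}{9647} + \frac{248}{-34159} = \left(-9828\right) \frac{1}{9647} + 248 \left(- \frac{1}{34159}\right) = - \frac{9828}{9647} - \frac{248}{34159} = - \frac{338107108}{329531873}$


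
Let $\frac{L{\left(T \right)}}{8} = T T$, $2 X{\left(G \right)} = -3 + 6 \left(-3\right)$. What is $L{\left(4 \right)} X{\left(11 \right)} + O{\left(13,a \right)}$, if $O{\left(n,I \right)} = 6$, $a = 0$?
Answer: $-1338$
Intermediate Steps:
$X{\left(G \right)} = - \frac{21}{2}$ ($X{\left(G \right)} = \frac{-3 + 6 \left(-3\right)}{2} = \frac{-3 - 18}{2} = \frac{1}{2} \left(-21\right) = - \frac{21}{2}$)
$L{\left(T \right)} = 8 T^{2}$ ($L{\left(T \right)} = 8 T T = 8 T^{2}$)
$L{\left(4 \right)} X{\left(11 \right)} + O{\left(13,a \right)} = 8 \cdot 4^{2} \left(- \frac{21}{2}\right) + 6 = 8 \cdot 16 \left(- \frac{21}{2}\right) + 6 = 128 \left(- \frac{21}{2}\right) + 6 = -1344 + 6 = -1338$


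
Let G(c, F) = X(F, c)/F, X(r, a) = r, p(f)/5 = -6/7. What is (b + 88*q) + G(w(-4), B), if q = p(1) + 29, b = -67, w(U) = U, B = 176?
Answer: 14762/7 ≈ 2108.9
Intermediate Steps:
p(f) = -30/7 (p(f) = 5*(-6/7) = -30/7)
q = 173/7 (q = -30/7 + 29 = 173/7 ≈ 24.714)
G(c, F) = 1 (G(c, F) = F/F = 1)
(b + 88*q) + G(w(-4), B) = (-67 + 88*(173/7)) + 1 = (-67 + 15224/7) + 1 = 14755/7 + 1 = 14762/7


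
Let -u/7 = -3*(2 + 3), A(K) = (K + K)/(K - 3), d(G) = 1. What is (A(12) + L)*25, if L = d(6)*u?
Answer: 8075/3 ≈ 2691.7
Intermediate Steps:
A(K) = 2*K/(-3 + K) (A(K) = (2*K)/(-3 + K) = 2*K/(-3 + K))
u = 105 (u = -(-21)*(2 + 3) = -(-21)*5 = -7*(-15) = 105)
L = 105 (L = 1*105 = 105)
(A(12) + L)*25 = (2*12/(-3 + 12) + 105)*25 = (2*12/9 + 105)*25 = (2*12*(⅑) + 105)*25 = (8/3 + 105)*25 = (323/3)*25 = 8075/3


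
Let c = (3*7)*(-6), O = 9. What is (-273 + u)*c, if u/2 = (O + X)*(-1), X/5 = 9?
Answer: 48006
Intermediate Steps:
X = 45 (X = 5*9 = 45)
c = -126 (c = 21*(-6) = -126)
u = -108 (u = 2*((9 + 45)*(-1)) = 2*(54*(-1)) = 2*(-54) = -108)
(-273 + u)*c = (-273 - 108)*(-126) = -381*(-126) = 48006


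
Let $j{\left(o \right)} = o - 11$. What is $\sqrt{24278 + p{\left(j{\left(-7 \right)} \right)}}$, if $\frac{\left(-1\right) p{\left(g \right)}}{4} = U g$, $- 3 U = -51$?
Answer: $\sqrt{25502} \approx 159.69$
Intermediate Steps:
$U = 17$ ($U = \left(- \frac{1}{3}\right) \left(-51\right) = 17$)
$j{\left(o \right)} = -11 + o$
$p{\left(g \right)} = - 68 g$ ($p{\left(g \right)} = - 4 \cdot 17 g = - 68 g$)
$\sqrt{24278 + p{\left(j{\left(-7 \right)} \right)}} = \sqrt{24278 - 68 \left(-11 - 7\right)} = \sqrt{24278 - -1224} = \sqrt{24278 + 1224} = \sqrt{25502}$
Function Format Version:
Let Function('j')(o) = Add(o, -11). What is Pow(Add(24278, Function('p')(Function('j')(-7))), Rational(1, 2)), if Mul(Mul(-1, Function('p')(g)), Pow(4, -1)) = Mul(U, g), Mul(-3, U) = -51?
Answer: Pow(25502, Rational(1, 2)) ≈ 159.69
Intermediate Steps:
U = 17 (U = Mul(Rational(-1, 3), -51) = 17)
Function('j')(o) = Add(-11, o)
Function('p')(g) = Mul(-68, g) (Function('p')(g) = Mul(-4, Mul(17, g)) = Mul(-68, g))
Pow(Add(24278, Function('p')(Function('j')(-7))), Rational(1, 2)) = Pow(Add(24278, Mul(-68, Add(-11, -7))), Rational(1, 2)) = Pow(Add(24278, Mul(-68, -18)), Rational(1, 2)) = Pow(Add(24278, 1224), Rational(1, 2)) = Pow(25502, Rational(1, 2))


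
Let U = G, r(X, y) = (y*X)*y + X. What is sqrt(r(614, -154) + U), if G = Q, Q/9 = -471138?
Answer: 2*sqrt(2580499) ≈ 3212.8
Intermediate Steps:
Q = -4240242 (Q = 9*(-471138) = -4240242)
r(X, y) = X + X*y**2 (r(X, y) = (X*y)*y + X = X*y**2 + X = X + X*y**2)
G = -4240242
U = -4240242
sqrt(r(614, -154) + U) = sqrt(614*(1 + (-154)**2) - 4240242) = sqrt(614*(1 + 23716) - 4240242) = sqrt(614*23717 - 4240242) = sqrt(14562238 - 4240242) = sqrt(10321996) = 2*sqrt(2580499)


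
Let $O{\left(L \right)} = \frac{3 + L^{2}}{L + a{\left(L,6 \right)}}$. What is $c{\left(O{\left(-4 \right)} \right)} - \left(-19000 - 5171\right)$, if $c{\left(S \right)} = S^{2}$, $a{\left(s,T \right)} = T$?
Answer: $\frac{97045}{4} \approx 24261.0$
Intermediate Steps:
$O{\left(L \right)} = \frac{3 + L^{2}}{6 + L}$ ($O{\left(L \right)} = \frac{3 + L^{2}}{L + 6} = \frac{3 + L^{2}}{6 + L}$)
$c{\left(O{\left(-4 \right)} \right)} - \left(-19000 - 5171\right) = \left(\frac{3 + \left(-4\right)^{2}}{6 - 4}\right)^{2} - \left(-19000 - 5171\right) = \left(\frac{3 + 16}{2}\right)^{2} - -24171 = \left(\frac{1}{2} \cdot 19\right)^{2} + 24171 = \left(\frac{19}{2}\right)^{2} + 24171 = \frac{361}{4} + 24171 = \frac{97045}{4}$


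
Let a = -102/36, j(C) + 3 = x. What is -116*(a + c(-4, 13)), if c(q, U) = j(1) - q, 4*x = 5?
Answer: 203/3 ≈ 67.667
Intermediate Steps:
x = 5/4 (x = (¼)*5 = 5/4 ≈ 1.2500)
j(C) = -7/4 (j(C) = -3 + 5/4 = -7/4)
a = -17/6 (a = -102*1/36 = -17/6 ≈ -2.8333)
c(q, U) = -7/4 - q
-116*(a + c(-4, 13)) = -116*(-17/6 + (-7/4 - 1*(-4))) = -116*(-17/6 + (-7/4 + 4)) = -116*(-17/6 + 9/4) = -116*(-7/12) = 203/3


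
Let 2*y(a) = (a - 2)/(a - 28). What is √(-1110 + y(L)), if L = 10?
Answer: 2*I*√2498/3 ≈ 33.32*I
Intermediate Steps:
y(a) = (-2 + a)/(2*(-28 + a)) (y(a) = ((a - 2)/(a - 28))/2 = ((-2 + a)/(-28 + a))/2 = (-2 + a)/(2*(-28 + a)))
√(-1110 + y(L)) = √(-1110 + (-2 + 10)/(2*(-28 + 10))) = √(-1110 + (½)*8/(-18)) = √(-1110 + (½)*(-1/18)*8) = √(-1110 - 2/9) = √(-9992/9) = 2*I*√2498/3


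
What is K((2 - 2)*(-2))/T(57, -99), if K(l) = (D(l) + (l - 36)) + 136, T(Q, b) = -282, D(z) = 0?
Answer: -50/141 ≈ -0.35461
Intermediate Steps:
K(l) = 100 + l (K(l) = (0 + (l - 36)) + 136 = (0 + (-36 + l)) + 136 = (-36 + l) + 136 = 100 + l)
K((2 - 2)*(-2))/T(57, -99) = (100 + (2 - 2)*(-2))/(-282) = (100 + 0*(-2))*(-1/282) = (100 + 0)*(-1/282) = 100*(-1/282) = -50/141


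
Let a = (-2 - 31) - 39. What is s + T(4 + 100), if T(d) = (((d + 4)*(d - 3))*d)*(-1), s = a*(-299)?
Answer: -1112904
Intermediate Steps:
a = -72 (a = -33 - 39 = -72)
s = 21528 (s = -72*(-299) = 21528)
T(d) = -d*(-3 + d)*(4 + d) (T(d) = (((4 + d)*(-3 + d))*d)*(-1) = (((-3 + d)*(4 + d))*d)*(-1) = (d*(-3 + d)*(4 + d))*(-1) = -d*(-3 + d)*(4 + d))
s + T(4 + 100) = 21528 + (4 + 100)*(12 - (4 + 100) - (4 + 100)**2) = 21528 + 104*(12 - 1*104 - 1*104**2) = 21528 + 104*(12 - 104 - 1*10816) = 21528 + 104*(12 - 104 - 10816) = 21528 + 104*(-10908) = 21528 - 1134432 = -1112904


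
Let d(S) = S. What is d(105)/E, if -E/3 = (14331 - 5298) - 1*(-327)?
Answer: -7/1872 ≈ -0.0037393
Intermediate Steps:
E = -28080 (E = -3*((14331 - 5298) - 1*(-327)) = -3*(9033 + 327) = -3*9360 = -28080)
d(105)/E = 105/(-28080) = 105*(-1/28080) = -7/1872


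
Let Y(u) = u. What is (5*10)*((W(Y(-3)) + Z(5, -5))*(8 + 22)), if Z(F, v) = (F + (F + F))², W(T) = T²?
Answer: 351000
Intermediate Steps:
Z(F, v) = 9*F² (Z(F, v) = (F + 2*F)² = (3*F)² = 9*F²)
(5*10)*((W(Y(-3)) + Z(5, -5))*(8 + 22)) = (5*10)*(((-3)² + 9*5²)*(8 + 22)) = 50*((9 + 9*25)*30) = 50*((9 + 225)*30) = 50*(234*30) = 50*7020 = 351000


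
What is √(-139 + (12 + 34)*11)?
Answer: √367 ≈ 19.157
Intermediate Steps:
√(-139 + (12 + 34)*11) = √(-139 + 46*11) = √(-139 + 506) = √367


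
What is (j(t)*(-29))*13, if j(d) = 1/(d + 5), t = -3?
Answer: -377/2 ≈ -188.50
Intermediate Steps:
j(d) = 1/(5 + d)
(j(t)*(-29))*13 = (-29/(5 - 3))*13 = (-29/2)*13 = ((½)*(-29))*13 = -29/2*13 = -377/2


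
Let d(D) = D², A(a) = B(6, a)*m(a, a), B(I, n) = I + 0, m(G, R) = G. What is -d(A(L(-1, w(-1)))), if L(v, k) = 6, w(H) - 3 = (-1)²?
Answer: -1296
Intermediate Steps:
w(H) = 4 (w(H) = 3 + (-1)² = 3 + 1 = 4)
B(I, n) = I
A(a) = 6*a
-d(A(L(-1, w(-1)))) = -(6*6)² = -1*36² = -1*1296 = -1296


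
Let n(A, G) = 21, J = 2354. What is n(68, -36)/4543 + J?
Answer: 1527749/649 ≈ 2354.0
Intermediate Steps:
n(68, -36)/4543 + J = 21/4543 + 2354 = 21*(1/4543) + 2354 = 3/649 + 2354 = 1527749/649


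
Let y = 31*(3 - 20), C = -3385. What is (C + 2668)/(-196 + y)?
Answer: 239/241 ≈ 0.99170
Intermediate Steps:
y = -527 (y = 31*(-17) = -527)
(C + 2668)/(-196 + y) = (-3385 + 2668)/(-196 - 527) = -717/(-723) = -717*(-1/723) = 239/241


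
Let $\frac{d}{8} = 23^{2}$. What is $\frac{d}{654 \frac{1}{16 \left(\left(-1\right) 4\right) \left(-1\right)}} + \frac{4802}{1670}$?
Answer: $\frac{113864167}{273045} \approx 417.02$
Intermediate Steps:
$d = 4232$ ($d = 8 \cdot 23^{2} = 8 \cdot 529 = 4232$)
$\frac{d}{654 \frac{1}{16 \left(\left(-1\right) 4\right) \left(-1\right)}} + \frac{4802}{1670} = \frac{4232}{654 \frac{1}{16 \left(\left(-1\right) 4\right) \left(-1\right)}} + \frac{4802}{1670} = \frac{4232}{654 \frac{1}{16 \left(-4\right) \left(-1\right)}} + 4802 \cdot \frac{1}{1670} = \frac{4232}{654 \frac{1}{\left(-64\right) \left(-1\right)}} + \frac{2401}{835} = \frac{4232}{654 \cdot \frac{1}{64}} + \frac{2401}{835} = \frac{4232}{\frac{327}{32}} + \frac{2401}{835} = 4232 \cdot \frac{32}{327} + \frac{2401}{835} = \frac{135424}{327} + \frac{2401}{835} = \frac{113864167}{273045}$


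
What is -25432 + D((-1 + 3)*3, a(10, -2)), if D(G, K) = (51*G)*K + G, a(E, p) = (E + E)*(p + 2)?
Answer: -25426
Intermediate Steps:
a(E, p) = 2*E*(2 + p) (a(E, p) = (2*E)*(2 + p) = 2*E*(2 + p))
D(G, K) = G + 51*G*K (D(G, K) = 51*G*K + G = G + 51*G*K)
-25432 + D((-1 + 3)*3, a(10, -2)) = -25432 + ((-1 + 3)*3)*(1 + 51*(2*10*(2 - 2))) = -25432 + (2*3)*(1 + 51*(2*10*0)) = -25432 + 6*(1 + 51*0) = -25432 + 6*(1 + 0) = -25432 + 6*1 = -25432 + 6 = -25426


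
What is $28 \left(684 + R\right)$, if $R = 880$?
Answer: $43792$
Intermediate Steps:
$28 \left(684 + R\right) = 28 \left(684 + 880\right) = 28 \cdot 1564 = 43792$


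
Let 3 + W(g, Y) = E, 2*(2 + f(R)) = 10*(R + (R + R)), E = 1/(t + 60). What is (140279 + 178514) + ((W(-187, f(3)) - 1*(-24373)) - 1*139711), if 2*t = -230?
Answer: 11189859/55 ≈ 2.0345e+5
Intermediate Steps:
t = -115 (t = (½)*(-230) = -115)
E = -1/55 (E = 1/(-115 + 60) = 1/(-55) = -1/55 ≈ -0.018182)
f(R) = -2 + 15*R (f(R) = -2 + (10*(R + (R + R)))/2 = -2 + (10*(R + 2*R))/2 = -2 + (10*(3*R))/2 = -2 + (30*R)/2 = -2 + 15*R)
W(g, Y) = -166/55 (W(g, Y) = -3 - 1/55 = -166/55)
(140279 + 178514) + ((W(-187, f(3)) - 1*(-24373)) - 1*139711) = (140279 + 178514) + ((-166/55 - 1*(-24373)) - 1*139711) = 318793 + ((-166/55 + 24373) - 139711) = 318793 + (1340349/55 - 139711) = 318793 - 6343756/55 = 11189859/55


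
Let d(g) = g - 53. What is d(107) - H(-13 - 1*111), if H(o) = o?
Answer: 178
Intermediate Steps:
d(g) = -53 + g
d(107) - H(-13 - 1*111) = (-53 + 107) - (-13 - 1*111) = 54 - (-13 - 111) = 54 - 1*(-124) = 54 + 124 = 178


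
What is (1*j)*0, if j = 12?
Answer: 0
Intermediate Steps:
(1*j)*0 = (1*12)*0 = 12*0 = 0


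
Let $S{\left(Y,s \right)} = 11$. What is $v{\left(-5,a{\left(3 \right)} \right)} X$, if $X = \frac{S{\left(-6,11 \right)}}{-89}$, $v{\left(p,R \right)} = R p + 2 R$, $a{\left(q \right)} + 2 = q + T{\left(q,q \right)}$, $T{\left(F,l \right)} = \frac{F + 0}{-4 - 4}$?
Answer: $\frac{165}{712} \approx 0.23174$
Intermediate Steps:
$T{\left(F,l \right)} = - \frac{F}{8}$ ($T{\left(F,l \right)} = \frac{F}{-8} = F \left(- \frac{1}{8}\right) = - \frac{F}{8}$)
$a{\left(q \right)} = -2 + \frac{7 q}{8}$ ($a{\left(q \right)} = -2 + \left(q - \frac{q}{8}\right) = -2 + \frac{7 q}{8}$)
$v{\left(p,R \right)} = 2 R + R p$
$X = - \frac{11}{89}$ ($X = \frac{11}{-89} = 11 \left(- \frac{1}{89}\right) = - \frac{11}{89} \approx -0.1236$)
$v{\left(-5,a{\left(3 \right)} \right)} X = \left(-2 + \frac{7}{8} \cdot 3\right) \left(2 - 5\right) \left(- \frac{11}{89}\right) = \left(-2 + \frac{21}{8}\right) \left(-3\right) \left(- \frac{11}{89}\right) = \frac{5}{8} \left(-3\right) \left(- \frac{11}{89}\right) = \left(- \frac{15}{8}\right) \left(- \frac{11}{89}\right) = \frac{165}{712}$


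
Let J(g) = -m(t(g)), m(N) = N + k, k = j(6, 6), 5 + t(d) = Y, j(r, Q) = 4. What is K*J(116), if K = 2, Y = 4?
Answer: -6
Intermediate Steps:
t(d) = -1 (t(d) = -5 + 4 = -1)
k = 4
m(N) = 4 + N (m(N) = N + 4 = 4 + N)
J(g) = -3 (J(g) = -(4 - 1) = -1*3 = -3)
K*J(116) = 2*(-3) = -6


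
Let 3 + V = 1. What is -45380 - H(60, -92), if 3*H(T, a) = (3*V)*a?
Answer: -45564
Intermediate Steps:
V = -2 (V = -3 + 1 = -2)
H(T, a) = -2*a (H(T, a) = ((3*(-2))*a)/3 = (-6*a)/3 = -2*a)
-45380 - H(60, -92) = -45380 - (-2)*(-92) = -45380 - 1*184 = -45380 - 184 = -45564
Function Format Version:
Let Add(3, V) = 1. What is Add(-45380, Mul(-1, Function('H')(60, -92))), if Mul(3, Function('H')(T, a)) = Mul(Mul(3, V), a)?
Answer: -45564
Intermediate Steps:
V = -2 (V = Add(-3, 1) = -2)
Function('H')(T, a) = Mul(-2, a) (Function('H')(T, a) = Mul(Rational(1, 3), Mul(Mul(3, -2), a)) = Mul(Rational(1, 3), Mul(-6, a)) = Mul(-2, a))
Add(-45380, Mul(-1, Function('H')(60, -92))) = Add(-45380, Mul(-1, Mul(-2, -92))) = Add(-45380, Mul(-1, 184)) = Add(-45380, -184) = -45564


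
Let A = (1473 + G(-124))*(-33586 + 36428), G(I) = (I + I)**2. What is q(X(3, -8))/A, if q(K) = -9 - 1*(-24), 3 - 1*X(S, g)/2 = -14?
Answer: 15/178980634 ≈ 8.3808e-8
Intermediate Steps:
X(S, g) = 34 (X(S, g) = 6 - 2*(-14) = 6 + 28 = 34)
q(K) = 15 (q(K) = -9 + 24 = 15)
G(I) = 4*I**2 (G(I) = (2*I)**2 = 4*I**2)
A = 178980634 (A = (1473 + 4*(-124)**2)*(-33586 + 36428) = (1473 + 4*15376)*2842 = (1473 + 61504)*2842 = 62977*2842 = 178980634)
q(X(3, -8))/A = 15/178980634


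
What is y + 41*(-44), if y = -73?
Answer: -1877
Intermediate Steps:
y + 41*(-44) = -73 + 41*(-44) = -73 - 1804 = -1877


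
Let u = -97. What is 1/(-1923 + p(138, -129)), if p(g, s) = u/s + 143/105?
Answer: -4515/8672801 ≈ -0.00052059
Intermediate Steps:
p(g, s) = 143/105 - 97/s (p(g, s) = -97/s + 143/105 = 143/105 - 97/s)
1/(-1923 + p(138, -129)) = 1/(-1923 + (143/105 - 97/(-129))) = 1/(-1923 + (143/105 - 97*(-1/129))) = 1/(-1923 + (143/105 + 97/129)) = 1/(-1923 + 9544/4515) = 1/(-8672801/4515) = -4515/8672801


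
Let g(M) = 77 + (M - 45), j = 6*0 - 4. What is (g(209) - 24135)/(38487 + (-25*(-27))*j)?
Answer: -23894/35787 ≈ -0.66767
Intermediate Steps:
j = -4 (j = 0 - 4 = -4)
g(M) = 32 + M (g(M) = 77 + (-45 + M) = 32 + M)
(g(209) - 24135)/(38487 + (-25*(-27))*j) = ((32 + 209) - 24135)/(38487 - 25*(-27)*(-4)) = (241 - 24135)/(38487 + 675*(-4)) = -23894/(38487 - 2700) = -23894/35787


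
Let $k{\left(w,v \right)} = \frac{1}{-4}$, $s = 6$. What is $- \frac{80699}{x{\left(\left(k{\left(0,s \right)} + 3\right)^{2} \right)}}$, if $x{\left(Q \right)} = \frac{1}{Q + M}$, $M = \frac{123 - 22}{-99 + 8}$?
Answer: $- \frac{758167105}{1456} \approx -5.2072 \cdot 10^{5}$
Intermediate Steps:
$k{\left(w,v \right)} = - \frac{1}{4}$
$M = - \frac{101}{91}$ ($M = \frac{101}{-91} = 101 \left(- \frac{1}{91}\right) = - \frac{101}{91} \approx -1.1099$)
$x{\left(Q \right)} = \frac{1}{- \frac{101}{91} + Q}$ ($x{\left(Q \right)} = \frac{1}{Q - \frac{101}{91}} = \frac{1}{- \frac{101}{91} + Q}$)
$- \frac{80699}{x{\left(\left(k{\left(0,s \right)} + 3\right)^{2} \right)}} = - \frac{80699}{91 \frac{1}{-101 + 91 \left(- \frac{1}{4} + 3\right)^{2}}} = - \frac{80699}{91 \frac{1}{-101 + 91 \left(\frac{11}{4}\right)^{2}}} = - \frac{80699}{91 \frac{1}{-101 + 91 \cdot \frac{121}{16}}} = - \frac{80699}{91 \frac{1}{-101 + \frac{11011}{16}}} = - \frac{80699}{91 \frac{1}{\frac{9395}{16}}} = - \frac{80699}{91 \cdot \frac{16}{9395}} = - \frac{80699}{\frac{1456}{9395}} = \left(-80699\right) \frac{9395}{1456} = - \frac{758167105}{1456}$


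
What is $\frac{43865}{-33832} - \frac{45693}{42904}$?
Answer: $- \frac{107120923}{45360254} \approx -2.3616$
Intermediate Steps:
$\frac{43865}{-33832} - \frac{45693}{42904} = 43865 \left(- \frac{1}{33832}\right) - \frac{45693}{42904} = - \frac{43865}{33832} - \frac{45693}{42904} = - \frac{107120923}{45360254}$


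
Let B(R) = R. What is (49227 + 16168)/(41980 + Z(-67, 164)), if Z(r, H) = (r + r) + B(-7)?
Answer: 65395/41839 ≈ 1.5630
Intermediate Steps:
Z(r, H) = -7 + 2*r (Z(r, H) = (r + r) - 7 = 2*r - 7 = -7 + 2*r)
(49227 + 16168)/(41980 + Z(-67, 164)) = (49227 + 16168)/(41980 + (-7 + 2*(-67))) = 65395/(41980 + (-7 - 134)) = 65395/(41980 - 141) = 65395/41839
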